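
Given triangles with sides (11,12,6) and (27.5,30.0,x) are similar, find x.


Scale factor = 27.5/11 = 2.5
Missing side = 6 × 2.5
= 15.0

15.0


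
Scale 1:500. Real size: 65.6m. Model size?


Model size = real / scale
= 65.6 / 500
= 0.1312 m

0.1312 m


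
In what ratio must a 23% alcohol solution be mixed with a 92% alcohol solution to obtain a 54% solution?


Let x parts of 23% mix with y parts of 92%.
23x + 92y = 54(x + y)
23x + 92y = 54x + 54y
x(23 - 54) = y(54 - 92)
x/y = (92 - 54)/(54 - 23) = 38/31
Simplify: 38:31
= 38:31

38:31


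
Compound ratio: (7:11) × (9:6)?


Compound ratio = (7×9) : (11×6)
= 63:66
GCD = 3
= 21:22

21:22


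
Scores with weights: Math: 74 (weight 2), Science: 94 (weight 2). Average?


Numerator = 74×2 + 94×2
= 148 + 188
= 336
Total weight = 4
Weighted avg = 336/4
= 84.00

84.00


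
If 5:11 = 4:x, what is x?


Cross multiply: 5 × x = 11 × 4
5x = 44
x = 44 / 5
= 8.80

8.80


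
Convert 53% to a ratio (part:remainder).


53% means 53 parts out of 100; remainder = 47
Part : remainder = 53:47
GCD = 1
= 53:47

53:47


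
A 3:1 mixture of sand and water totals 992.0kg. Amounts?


Total parts = 3 + 1 = 4
sand: 992.0 × 3/4 = 744.0kg
water: 992.0 × 1/4 = 248.0kg
= 744.0kg and 248.0kg

744.0kg and 248.0kg


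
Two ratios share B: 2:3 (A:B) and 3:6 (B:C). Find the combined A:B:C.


Match B: multiply A:B by 3 → 6:9
Multiply B:C by 3 → 9:18
Combined: 6:9:18
GCD = 3
= 2:3:6

2:3:6


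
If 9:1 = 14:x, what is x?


Cross multiply: 9 × x = 1 × 14
9x = 14
x = 14 / 9
= 1.56

1.56


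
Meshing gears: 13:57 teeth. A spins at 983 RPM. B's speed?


Gear ratio = 13:57 = 13:57
RPM_B = RPM_A × (teeth_A / teeth_B)
= 983 × (13/57)
= 224.2 RPM

224.2 RPM


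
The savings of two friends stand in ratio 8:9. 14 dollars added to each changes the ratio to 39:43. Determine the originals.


Let A = 8k, B = 9k.
(8k + 14) / (9k + 14) = 39/43
Cross-multiply: 43(8k + 14) = 39(9k + 14)
344k + 602 = 351k + 546
344k - 351k = 546 - 602
-7k = -56
k = -56/-7 = 8
A = 8×8 = 64, B = 9×8 = 72
= A = 64, B = 72

A = 64, B = 72


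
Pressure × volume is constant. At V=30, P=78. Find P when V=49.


Inverse proportion: x × y = constant
k = 30 × 78 = 2340
y₂ = k / 49 = 2340 / 49
= 47.76

47.76


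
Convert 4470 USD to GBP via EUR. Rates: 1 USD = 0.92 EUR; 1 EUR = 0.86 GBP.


Step 1: 4470 USD × 0.92 = 4112.40 EUR
Step 2: 4112.40 EUR × 0.86 = 3536.66 GBP
Implied rate USD→GBP = 0.92 × 0.86 = 0.7912
= 3536.66 GBP

3536.66 GBP


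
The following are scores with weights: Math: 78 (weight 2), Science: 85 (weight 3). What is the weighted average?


Numerator = 78×2 + 85×3
= 156 + 255
= 411
Total weight = 5
Weighted avg = 411/5
= 82.20

82.20


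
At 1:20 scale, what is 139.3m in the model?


Model size = real / scale
= 139.3 / 20
= 6.9650 m

6.9650 m


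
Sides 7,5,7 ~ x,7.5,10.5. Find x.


Scale factor = 7.5/5 = 1.5
Missing side = 7 × 1.5
= 10.5

10.5


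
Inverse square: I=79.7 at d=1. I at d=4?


I₁d₁² = I₂d₂²
I₂ = I₁ × (d₁/d₂)²
= 79.7 × (1/4)²
= 79.7 × 1/16
= 79.7/16
≈ 4.9813

4.9813


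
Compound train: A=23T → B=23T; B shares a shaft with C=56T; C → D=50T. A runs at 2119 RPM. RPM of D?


Stage 1: RPM_B = RPM_A × t_A/t_B = 2119 × 23/23 = 48737/23 = 2119.00
B and C share a shaft → RPM_C = RPM_B
Stage 2: RPM_D = RPM_C × t_C/t_D = RPM_A × (t_A×t_C)/(t_B×t_D)
Overall ratio = (23×56)/(23×50) = 1288/1150
RPM_D = 2119 × 1288/1150 = 2729272/1150
= 2373.28 RPM

2373.28 RPM


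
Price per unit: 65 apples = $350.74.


Unit rate = total / quantity
= 350.74 / 65
= $5.40 per unit

$5.40 per unit


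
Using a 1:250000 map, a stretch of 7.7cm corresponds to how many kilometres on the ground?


Real distance = map distance × scale
= 7.7cm × 250000
= 1925000 cm = 19250.0 m
= 19.250 km

19.250 km


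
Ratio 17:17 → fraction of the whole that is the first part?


Total parts = 17 + 17 = 34
First part: 17/34 = 1/2
= 1/2

1/2


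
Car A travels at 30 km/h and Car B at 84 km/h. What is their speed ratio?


Ratio = 30:84
GCD = 6
Simplified = 5:14
Time ratio (same distance) = 14:5
Speed ratio = 5:14

5:14


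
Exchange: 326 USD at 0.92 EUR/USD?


Amount × rate = 326 × 0.92
= 299.92 EUR

299.92 EUR


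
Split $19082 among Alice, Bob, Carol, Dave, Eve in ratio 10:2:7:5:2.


Total parts = 10 + 2 + 7 + 5 + 2 = 26
Alice: 19082 × 10/26 = 7339.23
Bob: 19082 × 2/26 = 1467.85
Carol: 19082 × 7/26 = 5137.46
Dave: 19082 × 5/26 = 3669.62
Eve: 19082 × 2/26 = 1467.85
= Alice: $7339.23, Bob: $1467.85, Carol: $5137.46, Dave: $3669.62, Eve: $1467.85

Alice: $7339.23, Bob: $1467.85, Carol: $5137.46, Dave: $3669.62, Eve: $1467.85


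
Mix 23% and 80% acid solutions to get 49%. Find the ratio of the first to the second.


Let x parts of 23% mix with y parts of 80%.
23x + 80y = 49(x + y)
23x + 80y = 49x + 49y
x(23 - 49) = y(49 - 80)
x/y = (80 - 49)/(49 - 23) = 31/26
Simplify: 31:26
= 31:26

31:26


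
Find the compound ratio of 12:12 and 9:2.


Compound ratio = (12×9) : (12×2)
= 108:24
GCD = 12
= 9:2

9:2


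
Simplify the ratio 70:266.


GCD(70, 266) = 14
70/14 : 266/14
= 5:19

5:19


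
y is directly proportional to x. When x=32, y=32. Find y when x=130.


Direct proportion: y/x = constant
k = 32/32 = 1.0000
y₂ = k × 130 = 32 × 130 / 32 = 4160/32
= 130.00

130.00


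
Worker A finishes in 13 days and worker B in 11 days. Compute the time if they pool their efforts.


Rate of A = 1/13 per day
Rate of B = 1/11 per day
Combined rate = 1/13 + 1/11 = 24/143 ≈ 0.1678 per day
Days = 1 / combined rate = 143/24
≈ 5.96 days

5.96 days


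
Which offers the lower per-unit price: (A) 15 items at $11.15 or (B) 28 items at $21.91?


Deal A: $11.15/15 = $0.7433/unit
Deal B: $21.91/28 = $0.7825/unit
A is cheaper per unit
= Deal A

Deal A


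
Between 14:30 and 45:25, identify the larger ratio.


14/30 = 0.4667
45/25 = 1.8000
0.4667 < 1.8000, so 14:30 is less
= 45:25

45:25


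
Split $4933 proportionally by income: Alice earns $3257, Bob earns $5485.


Total income = 3257 + 5485 = $8742
Alice: $4933 × 3257/8742 = $1837.88
Bob: $4933 × 5485/8742 = $3095.12
= Alice: $1837.88, Bob: $3095.12

Alice: $1837.88, Bob: $3095.12


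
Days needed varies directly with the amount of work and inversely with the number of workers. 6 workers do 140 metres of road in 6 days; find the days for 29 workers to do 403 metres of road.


Days ∝ work / workers, so d₂ = d₁ × (m₁/m₂) × (w₂/w₁)
Workers factor (inverse): 6/29 ≈ 0.2069
Work factor (direct): 403/140 ≈ 2.8786
d₂ = 6 × 6/29 × 403/140 = (6 × 6 × 403) / (29 × 140) = 14508/4060
≈ 3.57 days

3.57 days


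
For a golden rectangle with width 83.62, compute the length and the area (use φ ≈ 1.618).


φ = (1 + √5) / 2 ≈ 1.618
Length = width × φ = 83.62 × 1.618 = 135.29716
≈ 135.30
Area = width × length = 83.62 × 135.29716 = 11313.5485192 ≈ 11313.55
= Length: 135.30, Area: 11313.55

Length: 135.30, Area: 11313.55


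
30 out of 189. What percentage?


Percentage = (part / whole) × 100
= (30 / 189) × 100
≈ 15.87%

15.87%


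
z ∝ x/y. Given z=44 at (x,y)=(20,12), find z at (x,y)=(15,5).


z = k·x/y
Solve for k using the known point: k = z·y/x = 44×12/20 = 528/20 = 26.4000
Now evaluate at x=15, y=5:
z = k × 15 / 5 = (528 × 15) / (20 × 5) = 7920/100
= 79.2000

79.2000


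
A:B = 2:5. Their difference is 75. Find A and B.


Let A = 2k, B = 5k.
5k - 2k = 75
3k = 75 → k = 75/3 = 25
A = 2×25 = 50, B = 5×25 = 125
= A = 50, B = 125

A = 50, B = 125


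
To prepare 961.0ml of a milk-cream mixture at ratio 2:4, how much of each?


Total parts = 2 + 4 = 6
milk: 961.0 × 2/6 = 320.3ml
cream: 961.0 × 4/6 = 640.7ml
= 320.3ml and 640.7ml

320.3ml and 640.7ml


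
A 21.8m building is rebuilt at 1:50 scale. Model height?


Model size = real / scale
= 21.8 / 50
= 0.4360 m

0.4360 m


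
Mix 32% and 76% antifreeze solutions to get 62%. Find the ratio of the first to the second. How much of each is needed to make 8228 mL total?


Let x parts of 32% mix with y parts of 76%.
32x + 76y = 62(x + y)
32x + 76y = 62x + 62y
x(32 - 62) = y(62 - 76)
x/y = (76 - 62)/(62 - 32) = 14/30
Simplify: 7:15
Total parts = 22; one part = 8228/22 = 374.00 mL
32% solution: 7×374.00 = 2618.00 mL
76% solution: 15×374.00 = 5610.00 mL
= ratio 7:15; 2618.00 mL and 5610.00 mL

ratio 7:15; 2618.00 mL and 5610.00 mL


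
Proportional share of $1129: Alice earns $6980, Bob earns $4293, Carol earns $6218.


Total income = 6980 + 4293 + 6218 = $17491
Alice: $1129 × 6980/17491 = $450.54
Bob: $1129 × 4293/17491 = $277.10
Carol: $1129 × 6218/17491 = $401.36
= Alice: $450.54, Bob: $277.10, Carol: $401.36

Alice: $450.54, Bob: $277.10, Carol: $401.36


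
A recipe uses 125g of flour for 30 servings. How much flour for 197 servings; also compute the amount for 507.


Direct proportion: y/x = constant
k = 125/30 ≈ 4.1667
y at x=197: k × 197 = 125 × 197 / 30 = 24625/30 ≈ 820.83
y at x=507: k × 507 = 125 × 507 / 30 = 63375/30 = 2112.50
= 820.83 and 2112.50

820.83 and 2112.50


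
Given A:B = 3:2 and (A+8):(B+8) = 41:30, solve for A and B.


Let A = 3k, B = 2k.
(3k + 8) / (2k + 8) = 41/30
Cross-multiply: 30(3k + 8) = 41(2k + 8)
90k + 240 = 82k + 328
90k - 82k = 328 - 240
8k = 88
k = 88/8 = 11
A = 3×11 = 33, B = 2×11 = 22
= A = 33, B = 22

A = 33, B = 22


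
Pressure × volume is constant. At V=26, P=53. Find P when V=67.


Inverse proportion: x × y = constant
k = 26 × 53 = 1378
y₂ = k / 67 = 1378 / 67
= 20.57

20.57


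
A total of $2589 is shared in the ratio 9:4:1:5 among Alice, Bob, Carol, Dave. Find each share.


Total parts = 9 + 4 + 1 + 5 = 19
Alice: 2589 × 9/19 = 1226.37
Bob: 2589 × 4/19 = 545.05
Carol: 2589 × 1/19 = 136.26
Dave: 2589 × 5/19 = 681.32
= Alice: $1226.37, Bob: $545.05, Carol: $136.26, Dave: $681.32

Alice: $1226.37, Bob: $545.05, Carol: $136.26, Dave: $681.32


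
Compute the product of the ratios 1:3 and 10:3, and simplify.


Compound ratio = (1×10) : (3×3)
= 10:9
GCD = 1
= 10:9

10:9


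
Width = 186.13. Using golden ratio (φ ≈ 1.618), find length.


φ = (1 + √5) / 2 ≈ 1.618
Length = width × φ = 186.13 × 1.618 = 301.15834
≈ 301.16

301.16


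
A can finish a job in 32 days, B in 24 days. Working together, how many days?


Rate of A = 1/32 per day
Rate of B = 1/24 per day
Combined rate = 1/32 + 1/24 = 56/768 ≈ 0.0729 per day
Days = 1 / combined rate = 768/56
≈ 13.71 days

13.71 days


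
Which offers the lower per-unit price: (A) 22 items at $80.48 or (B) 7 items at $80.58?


Deal A: $80.48/22 = $3.6582/unit
Deal B: $80.58/7 = $11.5114/unit
A is cheaper per unit
= Deal A

Deal A


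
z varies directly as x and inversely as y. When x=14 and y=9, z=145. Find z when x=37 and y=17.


z = k·x/y
Solve for k using the known point: k = z·y/x = 145×9/14 = 1305/14 ≈ 93.2143
Now evaluate at x=37, y=17:
z = k × 37 / 17 = (1305 × 37) / (14 × 17) = 48285/238
≈ 202.8782

202.8782


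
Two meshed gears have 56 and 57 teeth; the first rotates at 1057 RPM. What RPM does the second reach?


Gear ratio = 56:57 = 56:57
RPM_B = RPM_A × (teeth_A / teeth_B)
= 1057 × (56/57)
= 1038.5 RPM

1038.5 RPM


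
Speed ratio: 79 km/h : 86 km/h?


Ratio = 79:86
GCD = 1
Simplified = 79:86
Time ratio (same distance) = 86:79
Speed ratio = 79:86

79:86


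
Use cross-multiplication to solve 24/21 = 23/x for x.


Cross multiply: 24 × x = 21 × 23
24x = 483
x = 483 / 24
= 20.13

20.13


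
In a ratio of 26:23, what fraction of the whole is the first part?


Total parts = 26 + 23 = 49
First part: 26/49 = 26/49
= 26/49

26/49


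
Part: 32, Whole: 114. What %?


Percentage = (part / whole) × 100
= (32 / 114) × 100
≈ 28.07%

28.07%


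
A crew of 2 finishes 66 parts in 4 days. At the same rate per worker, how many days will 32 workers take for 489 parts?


Days ∝ work / workers, so d₂ = d₁ × (m₁/m₂) × (w₂/w₁)
Workers factor (inverse): 2/32 = 0.0625
Work factor (direct): 489/66 ≈ 7.4091
d₂ = 4 × 2/32 × 489/66 = (4 × 2 × 489) / (32 × 66) = 3912/2112
≈ 1.85 days

1.85 days


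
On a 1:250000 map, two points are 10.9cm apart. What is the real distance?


Real distance = map distance × scale
= 10.9cm × 250000
= 2725000 cm = 27250.0 m
= 27.250 km

27.250 km


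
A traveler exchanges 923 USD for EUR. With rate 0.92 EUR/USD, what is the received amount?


Amount × rate = 923 × 0.92
= 849.16 EUR

849.16 EUR


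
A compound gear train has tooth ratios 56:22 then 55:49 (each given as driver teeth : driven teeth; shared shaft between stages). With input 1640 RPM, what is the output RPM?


Stage 1: RPM_B = RPM_A × t_A/t_B = 1640 × 56/22 = 91840/22 ≈ 4174.55
B and C share a shaft → RPM_C = RPM_B
Stage 2: RPM_D = RPM_C × t_C/t_D = RPM_A × (t_A×t_C)/(t_B×t_D)
Overall ratio = (56×55)/(22×49) = 3080/1078
RPM_D = 1640 × 3080/1078 = 5051200/1078
≈ 4685.71 RPM

4685.71 RPM


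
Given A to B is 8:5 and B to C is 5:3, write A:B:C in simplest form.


Match B: multiply A:B by 5 → 40:25
Multiply B:C by 5 → 25:15
Combined: 40:25:15
GCD = 5
= 8:5:3

8:5:3


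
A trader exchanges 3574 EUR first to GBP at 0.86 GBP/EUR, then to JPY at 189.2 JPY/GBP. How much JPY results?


Step 1: 3574 EUR × 0.86 = 3073.64 GBP
Step 2: 3073.64 GBP × 189.2 = 581532.69 JPY
Implied rate EUR→JPY = 0.86 × 189.2 = 162.7120
= 581532.69 JPY

581532.69 JPY


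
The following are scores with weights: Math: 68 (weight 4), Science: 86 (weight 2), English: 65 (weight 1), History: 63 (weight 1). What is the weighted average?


Numerator = 68×4 + 86×2 + 65×1 + 63×1
= 272 + 172 + 65 + 63
= 572
Total weight = 8
Weighted avg = 572/8
= 71.50

71.50


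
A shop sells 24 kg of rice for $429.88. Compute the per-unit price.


Unit rate = total / quantity
= 429.88 / 24
= $17.91 per unit

$17.91 per unit


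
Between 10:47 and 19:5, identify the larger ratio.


10/47 = 0.2128
19/5 = 3.8000
0.2128 < 3.8000, so 10:47 is less
= 19:5

19:5


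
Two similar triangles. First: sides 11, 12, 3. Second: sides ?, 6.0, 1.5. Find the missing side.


Scale factor = 6.0/12 = 0.5
Missing side = 11 × 0.5
= 5.5

5.5


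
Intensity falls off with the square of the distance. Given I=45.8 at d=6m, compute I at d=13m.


I₁d₁² = I₂d₂²
I₂ = I₁ × (d₁/d₂)²
= 45.8 × (6/13)²
= 45.8 × 36/169
= 1648.8/169
≈ 9.7562

9.7562


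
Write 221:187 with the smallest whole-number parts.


GCD(221, 187) = 17
221/17 : 187/17
= 13:11

13:11


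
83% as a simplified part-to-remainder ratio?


83% means 83 parts out of 100; remainder = 17
Part : remainder = 83:17
GCD = 1
= 83:17

83:17


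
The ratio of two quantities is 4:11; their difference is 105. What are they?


Let A = 4k, B = 11k.
11k - 4k = 105
7k = 105 → k = 105/7 = 15
A = 4×15 = 60, B = 11×15 = 165
= A = 60, B = 165

A = 60, B = 165


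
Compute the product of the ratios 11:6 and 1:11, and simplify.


Compound ratio = (11×1) : (6×11)
= 11:66
GCD = 11
= 1:6

1:6


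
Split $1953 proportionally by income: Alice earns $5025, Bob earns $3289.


Total income = 5025 + 3289 = $8314
Alice: $1953 × 5025/8314 = $1180.40
Bob: $1953 × 3289/8314 = $772.60
= Alice: $1180.40, Bob: $772.60

Alice: $1180.40, Bob: $772.60


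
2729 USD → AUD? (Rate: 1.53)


Amount × rate = 2729 × 1.53
= 4175.37 AUD

4175.37 AUD


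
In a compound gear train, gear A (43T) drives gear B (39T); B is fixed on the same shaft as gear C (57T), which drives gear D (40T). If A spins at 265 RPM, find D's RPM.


Stage 1: RPM_B = RPM_A × t_A/t_B = 265 × 43/39 = 11395/39 ≈ 292.18
B and C share a shaft → RPM_C = RPM_B
Stage 2: RPM_D = RPM_C × t_C/t_D = RPM_A × (t_A×t_C)/(t_B×t_D)
Overall ratio = (43×57)/(39×40) = 2451/1560
RPM_D = 265 × 2451/1560 = 649515/1560
≈ 416.36 RPM

416.36 RPM


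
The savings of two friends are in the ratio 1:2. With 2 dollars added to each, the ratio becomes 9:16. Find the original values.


Let A = 1k, B = 2k.
(1k + 2) / (2k + 2) = 9/16
Cross-multiply: 16(1k + 2) = 9(2k + 2)
16k + 32 = 18k + 18
16k - 18k = 18 - 32
-2k = -14
k = -14/-2 = 7
A = 1×7 = 7, B = 2×7 = 14
= A = 7, B = 14

A = 7, B = 14


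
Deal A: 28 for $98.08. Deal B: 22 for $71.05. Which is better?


Deal A: $98.08/28 = $3.5029/unit
Deal B: $71.05/22 = $3.2295/unit
B is cheaper per unit
= Deal B

Deal B


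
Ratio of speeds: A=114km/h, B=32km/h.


Ratio = 114:32
GCD = 2
Simplified = 57:16
Time ratio (same distance) = 16:57
Speed ratio = 57:16

57:16


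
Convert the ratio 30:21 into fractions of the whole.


Total parts = 30 + 21 = 51
First part: 30/51 = 10/17
Second part: 21/51 = 7/17
= 10/17 and 7/17

10/17 and 7/17


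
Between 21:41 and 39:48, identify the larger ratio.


21/41 = 0.5122
39/48 = 0.8125
0.5122 < 0.8125, so 21:41 is less
= 39:48

39:48


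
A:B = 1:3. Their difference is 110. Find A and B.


Let A = 1k, B = 3k.
3k - 1k = 110
2k = 110 → k = 110/2 = 55
A = 1×55 = 55, B = 3×55 = 165
= A = 55, B = 165

A = 55, B = 165


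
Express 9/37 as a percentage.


Percentage = (part / whole) × 100
= (9 / 37) × 100
≈ 24.32%

24.32%


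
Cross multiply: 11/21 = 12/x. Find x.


Cross multiply: 11 × x = 21 × 12
11x = 252
x = 252 / 11
= 22.91

22.91


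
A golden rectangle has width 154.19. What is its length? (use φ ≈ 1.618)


φ = (1 + √5) / 2 ≈ 1.618
Length = width × φ = 154.19 × 1.618 = 249.47942
≈ 249.48

249.48


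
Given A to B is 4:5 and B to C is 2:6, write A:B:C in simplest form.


Match B: multiply A:B by 2 → 8:10
Multiply B:C by 5 → 10:30
Combined: 8:10:30
GCD = 2
= 4:5:15

4:5:15


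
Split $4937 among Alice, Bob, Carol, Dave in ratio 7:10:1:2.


Total parts = 7 + 10 + 1 + 2 = 20
Alice: 4937 × 7/20 = 1727.95
Bob: 4937 × 10/20 = 2468.50
Carol: 4937 × 1/20 = 246.85
Dave: 4937 × 2/20 = 493.70
= Alice: $1727.95, Bob: $2468.50, Carol: $246.85, Dave: $493.70

Alice: $1727.95, Bob: $2468.50, Carol: $246.85, Dave: $493.70


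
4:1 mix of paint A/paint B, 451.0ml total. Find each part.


Total parts = 4 + 1 = 5
paint A: 451.0 × 4/5 = 360.8ml
paint B: 451.0 × 1/5 = 90.2ml
= 360.8ml and 90.2ml

360.8ml and 90.2ml


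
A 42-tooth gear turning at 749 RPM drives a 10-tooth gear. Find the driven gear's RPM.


Gear ratio = 42:10 = 21:5
RPM_B = RPM_A × (teeth_A / teeth_B)
= 749 × (42/10)
= 3145.8 RPM

3145.8 RPM


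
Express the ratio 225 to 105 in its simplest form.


GCD(225, 105) = 15
225/15 : 105/15
= 15:7

15:7


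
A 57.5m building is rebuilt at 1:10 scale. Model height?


Model size = real / scale
= 57.5 / 10
= 5.7500 m

5.7500 m


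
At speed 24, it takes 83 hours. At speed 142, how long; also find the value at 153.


Inverse proportion: x × y = constant
k = 24 × 83 = 1992
At x=142: k/142 = 14.03
At x=153: k/153 = 13.02
= 14.03 and 13.02

14.03 and 13.02


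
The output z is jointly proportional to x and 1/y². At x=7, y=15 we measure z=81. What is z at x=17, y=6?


z = k·x/y²
Solve for k using the known point: k = z·y²/x = 81×225/7 = 18225/7 ≈ 2603.5714
Now evaluate at x=17, y=6:
z = k × 17 / 36 = (18225 × 17) / (7 × 36) = 309825/252
≈ 1229.4643

1229.4643


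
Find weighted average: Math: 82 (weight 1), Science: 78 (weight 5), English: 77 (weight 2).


Numerator = 82×1 + 78×5 + 77×2
= 82 + 390 + 154
= 626
Total weight = 8
Weighted avg = 626/8
= 78.25

78.25


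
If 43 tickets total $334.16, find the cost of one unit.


Unit rate = total / quantity
= 334.16 / 43
= $7.77 per unit

$7.77 per unit


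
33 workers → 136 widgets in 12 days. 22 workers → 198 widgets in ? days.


Days ∝ work / workers, so d₂ = d₁ × (m₁/m₂) × (w₂/w₁)
Workers factor (inverse): 33/22 = 1.5000
Work factor (direct): 198/136 ≈ 1.4559
d₂ = 12 × 33/22 × 198/136 = (12 × 33 × 198) / (22 × 136) = 78408/2992
≈ 26.21 days

26.21 days


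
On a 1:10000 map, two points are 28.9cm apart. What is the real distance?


Real distance = map distance × scale
= 28.9cm × 10000
= 289000 cm = 2890.0 m
= 2.890 km

2.890 km


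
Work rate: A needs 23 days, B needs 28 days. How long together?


Rate of A = 1/23 per day
Rate of B = 1/28 per day
Combined rate = 1/23 + 1/28 = 51/644 ≈ 0.0792 per day
Days = 1 / combined rate = 644/51
≈ 12.63 days

12.63 days


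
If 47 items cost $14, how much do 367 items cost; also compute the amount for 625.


Direct proportion: y/x = constant
k = 14/47 ≈ 0.2979
y at x=367: k × 367 = 14 × 367 / 47 = 5138/47 ≈ 109.32
y at x=625: k × 625 = 14 × 625 / 47 = 8750/47 ≈ 186.17
= 109.32 and 186.17

109.32 and 186.17


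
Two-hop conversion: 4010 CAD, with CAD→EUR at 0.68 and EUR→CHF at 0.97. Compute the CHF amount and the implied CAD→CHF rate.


Step 1: 4010 CAD × 0.68 = 2726.80 EUR
Step 2: 2726.80 EUR × 0.97 = 2645.00 CHF
Implied rate CAD→CHF = 0.68 × 0.97 = 0.6596
= 2645.00 CHF; implied rate 0.6596 CHF/CAD

2645.00 CHF; implied rate 0.6596 CHF/CAD


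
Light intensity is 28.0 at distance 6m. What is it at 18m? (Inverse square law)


I₁d₁² = I₂d₂²
I₂ = I₁ × (d₁/d₂)²
= 28.0 × (6/18)²
= 28.0 × 36/324
= 1008/324
≈ 3.1111

3.1111


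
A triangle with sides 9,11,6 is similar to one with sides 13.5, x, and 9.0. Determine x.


Scale factor = 13.5/9 = 1.5
Missing side = 11 × 1.5
= 16.5

16.5


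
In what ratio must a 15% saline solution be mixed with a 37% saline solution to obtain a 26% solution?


Let x parts of 15% mix with y parts of 37%.
15x + 37y = 26(x + y)
15x + 37y = 26x + 26y
x(15 - 26) = y(26 - 37)
x/y = (37 - 26)/(26 - 15) = 11/11
Simplify: 1:1
= 1:1

1:1


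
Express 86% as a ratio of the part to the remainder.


86% means 86 parts out of 100; remainder = 14
Part : remainder = 86:14
GCD = 2
= 43:7

43:7


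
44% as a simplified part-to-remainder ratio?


44% means 44 parts out of 100; remainder = 56
Part : remainder = 44:56
GCD = 4
= 11:14

11:14


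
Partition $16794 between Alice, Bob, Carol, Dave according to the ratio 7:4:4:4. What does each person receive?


Total parts = 7 + 4 + 4 + 4 = 19
Alice: 16794 × 7/19 = 6187.26
Bob: 16794 × 4/19 = 3535.58
Carol: 16794 × 4/19 = 3535.58
Dave: 16794 × 4/19 = 3535.58
= Alice: $6187.26, Bob: $3535.58, Carol: $3535.58, Dave: $3535.58

Alice: $6187.26, Bob: $3535.58, Carol: $3535.58, Dave: $3535.58


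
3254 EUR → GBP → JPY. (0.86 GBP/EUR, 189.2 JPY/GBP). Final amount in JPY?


Step 1: 3254 EUR × 0.86 = 2798.44 GBP
Step 2: 2798.44 GBP × 189.2 = 529464.85 JPY
Implied rate EUR→JPY = 0.86 × 189.2 = 162.7120
= 529464.85 JPY

529464.85 JPY


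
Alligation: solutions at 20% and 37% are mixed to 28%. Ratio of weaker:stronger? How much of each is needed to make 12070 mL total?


Let x parts of 20% mix with y parts of 37%.
20x + 37y = 28(x + y)
20x + 37y = 28x + 28y
x(20 - 28) = y(28 - 37)
x/y = (37 - 28)/(28 - 20) = 9/8
Simplify: 9:8
Total parts = 17; one part = 12070/17 = 710.00 mL
20% solution: 9×710.00 = 6390.00 mL
37% solution: 8×710.00 = 5680.00 mL
= ratio 9:8; 6390.00 mL and 5680.00 mL

ratio 9:8; 6390.00 mL and 5680.00 mL


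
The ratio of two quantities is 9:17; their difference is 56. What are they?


Let A = 9k, B = 17k.
17k - 9k = 56
8k = 56 → k = 56/8 = 7
A = 9×7 = 63, B = 17×7 = 119
= A = 63, B = 119

A = 63, B = 119


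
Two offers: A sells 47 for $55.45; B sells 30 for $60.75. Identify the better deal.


Deal A: $55.45/47 = $1.1798/unit
Deal B: $60.75/30 = $2.0250/unit
A is cheaper per unit
= Deal A

Deal A


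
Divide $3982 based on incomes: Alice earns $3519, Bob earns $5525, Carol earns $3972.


Total income = 3519 + 5525 + 3972 = $13016
Alice: $3982 × 3519/13016 = $1076.57
Bob: $3982 × 5525/13016 = $1690.27
Carol: $3982 × 3972/13016 = $1215.16
= Alice: $1076.57, Bob: $1690.27, Carol: $1215.16

Alice: $1076.57, Bob: $1690.27, Carol: $1215.16


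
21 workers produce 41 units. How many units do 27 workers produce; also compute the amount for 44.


Direct proportion: y/x = constant
k = 41/21 ≈ 1.9524
y at x=27: k × 27 = 41 × 27 / 21 = 1107/21 ≈ 52.71
y at x=44: k × 44 = 41 × 44 / 21 = 1804/21 ≈ 85.90
= 52.71 and 85.90

52.71 and 85.90


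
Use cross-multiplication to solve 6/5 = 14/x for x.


Cross multiply: 6 × x = 5 × 14
6x = 70
x = 70 / 6
= 11.67

11.67


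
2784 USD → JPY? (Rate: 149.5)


Amount × rate = 2784 × 149.5
= 416208.00 JPY

416208.00 JPY


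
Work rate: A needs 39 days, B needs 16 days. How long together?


Rate of A = 1/39 per day
Rate of B = 1/16 per day
Combined rate = 1/39 + 1/16 = 55/624 ≈ 0.0881 per day
Days = 1 / combined rate = 624/55
≈ 11.35 days

11.35 days


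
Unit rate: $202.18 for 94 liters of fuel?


Unit rate = total / quantity
= 202.18 / 94
= $2.15 per unit

$2.15 per unit


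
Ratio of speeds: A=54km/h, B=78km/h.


Ratio = 54:78
GCD = 6
Simplified = 9:13
Time ratio (same distance) = 13:9
Speed ratio = 9:13

9:13


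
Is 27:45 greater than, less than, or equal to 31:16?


27/45 = 0.6000
31/16 = 1.9375
0.6000 < 1.9375, so 27:45 is less
= less than

less than


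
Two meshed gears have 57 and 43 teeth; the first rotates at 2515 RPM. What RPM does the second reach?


Gear ratio = 57:43 = 57:43
RPM_B = RPM_A × (teeth_A / teeth_B)
= 2515 × (57/43)
= 3333.8 RPM

3333.8 RPM


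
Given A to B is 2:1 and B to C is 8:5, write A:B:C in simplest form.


Match B: multiply A:B by 8 → 16:8
Multiply B:C by 1 → 8:5
Combined: 16:8:5
GCD = 1
= 16:8:5

16:8:5


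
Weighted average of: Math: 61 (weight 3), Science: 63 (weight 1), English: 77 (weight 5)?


Numerator = 61×3 + 63×1 + 77×5
= 183 + 63 + 385
= 631
Total weight = 9
Weighted avg = 631/9
= 70.11

70.11


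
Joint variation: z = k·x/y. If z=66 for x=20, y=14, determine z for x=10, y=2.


z = k·x/y
Solve for k using the known point: k = z·y/x = 66×14/20 = 924/20 = 46.2000
Now evaluate at x=10, y=2:
z = k × 10 / 2 = (924 × 10) / (20 × 2) = 9240/40
= 231.0000

231.0000


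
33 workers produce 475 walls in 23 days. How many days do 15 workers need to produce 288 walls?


Days ∝ work / workers, so d₂ = d₁ × (m₁/m₂) × (w₂/w₁)
Workers factor (inverse): 33/15 = 2.2000
Work factor (direct): 288/475 ≈ 0.6063
d₂ = 23 × 33/15 × 288/475 = (23 × 33 × 288) / (15 × 475) = 218592/7125
≈ 30.68 days

30.68 days


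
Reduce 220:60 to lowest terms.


GCD(220, 60) = 20
220/20 : 60/20
= 11:3

11:3


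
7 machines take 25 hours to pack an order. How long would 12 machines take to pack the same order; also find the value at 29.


Inverse proportion: x × y = constant
k = 7 × 25 = 175
At x=12: k/12 = 14.58
At x=29: k/29 = 6.03
= 14.58 and 6.03

14.58 and 6.03


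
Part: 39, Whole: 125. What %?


Percentage = (part / whole) × 100
= (39 / 125) × 100
= 31.20%

31.20%


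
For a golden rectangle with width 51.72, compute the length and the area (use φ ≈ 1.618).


φ = (1 + √5) / 2 ≈ 1.618
Length = width × φ = 51.72 × 1.618 = 83.68296
≈ 83.68
Area = width × length = 51.72 × 83.68296 = 4328.0826912 ≈ 4328.08
= Length: 83.68, Area: 4328.08

Length: 83.68, Area: 4328.08


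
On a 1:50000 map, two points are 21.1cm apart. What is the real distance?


Real distance = map distance × scale
= 21.1cm × 50000
= 1055000 cm = 10550.0 m
= 10.550 km

10.550 km


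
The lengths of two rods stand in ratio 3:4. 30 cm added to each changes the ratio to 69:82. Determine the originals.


Let A = 3k, B = 4k.
(3k + 30) / (4k + 30) = 69/82
Cross-multiply: 82(3k + 30) = 69(4k + 30)
246k + 2460 = 276k + 2070
246k - 276k = 2070 - 2460
-30k = -390
k = -390/-30 = 13
A = 3×13 = 39, B = 4×13 = 52
= A = 39, B = 52

A = 39, B = 52


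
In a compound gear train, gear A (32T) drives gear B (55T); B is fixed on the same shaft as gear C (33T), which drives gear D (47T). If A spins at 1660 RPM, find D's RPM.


Stage 1: RPM_B = RPM_A × t_A/t_B = 1660 × 32/55 = 53120/55 ≈ 965.82
B and C share a shaft → RPM_C = RPM_B
Stage 2: RPM_D = RPM_C × t_C/t_D = RPM_A × (t_A×t_C)/(t_B×t_D)
Overall ratio = (32×33)/(55×47) = 1056/2585
RPM_D = 1660 × 1056/2585 = 1752960/2585
≈ 678.13 RPM

678.13 RPM


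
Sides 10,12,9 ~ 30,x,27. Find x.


Scale factor = 30/10 = 3
Missing side = 12 × 3
= 36.0

36.0


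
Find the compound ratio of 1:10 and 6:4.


Compound ratio = (1×6) : (10×4)
= 6:40
GCD = 2
= 3:20

3:20


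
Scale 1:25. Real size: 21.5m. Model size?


Model size = real / scale
= 21.5 / 25
= 0.8600 m

0.8600 m


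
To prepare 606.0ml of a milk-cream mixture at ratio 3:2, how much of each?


Total parts = 3 + 2 = 5
milk: 606.0 × 3/5 = 363.6ml
cream: 606.0 × 2/5 = 242.4ml
= 363.6ml and 242.4ml

363.6ml and 242.4ml


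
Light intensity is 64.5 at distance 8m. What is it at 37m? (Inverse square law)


I₁d₁² = I₂d₂²
I₂ = I₁ × (d₁/d₂)²
= 64.5 × (8/37)²
= 64.5 × 64/1369
= 4128/1369
≈ 3.0153

3.0153


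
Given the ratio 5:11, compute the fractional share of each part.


Total parts = 5 + 11 = 16
First part: 5/16 = 5/16
Second part: 11/16 = 11/16
= 5/16 and 11/16

5/16 and 11/16


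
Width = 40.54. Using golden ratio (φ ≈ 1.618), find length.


φ = (1 + √5) / 2 ≈ 1.618
Length = width × φ = 40.54 × 1.618 = 65.59372
≈ 65.59

65.59


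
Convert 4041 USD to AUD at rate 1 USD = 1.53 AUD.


Amount × rate = 4041 × 1.53
= 6182.73 AUD

6182.73 AUD


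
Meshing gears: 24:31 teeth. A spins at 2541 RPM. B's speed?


Gear ratio = 24:31 = 24:31
RPM_B = RPM_A × (teeth_A / teeth_B)
= 2541 × (24/31)
= 1967.2 RPM

1967.2 RPM


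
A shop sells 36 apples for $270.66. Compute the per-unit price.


Unit rate = total / quantity
= 270.66 / 36
= $7.52 per unit

$7.52 per unit


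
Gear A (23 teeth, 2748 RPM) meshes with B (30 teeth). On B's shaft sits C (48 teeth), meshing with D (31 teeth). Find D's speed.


Stage 1: RPM_B = RPM_A × t_A/t_B = 2748 × 23/30 = 63204/30 = 2106.80
B and C share a shaft → RPM_C = RPM_B
Stage 2: RPM_D = RPM_C × t_C/t_D = RPM_A × (t_A×t_C)/(t_B×t_D)
Overall ratio = (23×48)/(30×31) = 1104/930
RPM_D = 2748 × 1104/930 = 3033792/930
≈ 3262.14 RPM

3262.14 RPM


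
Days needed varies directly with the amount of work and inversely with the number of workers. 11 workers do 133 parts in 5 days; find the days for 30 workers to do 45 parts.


Days ∝ work / workers, so d₂ = d₁ × (m₁/m₂) × (w₂/w₁)
Workers factor (inverse): 11/30 ≈ 0.3667
Work factor (direct): 45/133 ≈ 0.3383
d₂ = 5 × 11/30 × 45/133 = (5 × 11 × 45) / (30 × 133) = 2475/3990
≈ 0.62 days

0.62 days


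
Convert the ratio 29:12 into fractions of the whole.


Total parts = 29 + 12 = 41
First part: 29/41 = 29/41
Second part: 12/41 = 12/41
= 29/41 and 12/41

29/41 and 12/41


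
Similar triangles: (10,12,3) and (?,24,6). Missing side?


Scale factor = 24/12 = 2
Missing side = 10 × 2
= 20.0

20.0


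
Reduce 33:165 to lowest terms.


GCD(33, 165) = 33
33/33 : 165/33
= 1:5

1:5


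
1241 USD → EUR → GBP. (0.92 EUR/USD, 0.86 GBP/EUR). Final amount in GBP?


Step 1: 1241 USD × 0.92 = 1141.72 EUR
Step 2: 1141.72 EUR × 0.86 = 981.88 GBP
Implied rate USD→GBP = 0.92 × 0.86 = 0.7912
= 981.88 GBP

981.88 GBP


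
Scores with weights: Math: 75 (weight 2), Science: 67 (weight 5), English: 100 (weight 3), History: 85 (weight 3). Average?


Numerator = 75×2 + 67×5 + 100×3 + 85×3
= 150 + 335 + 300 + 255
= 1040
Total weight = 13
Weighted avg = 1040/13
= 80.00

80.00


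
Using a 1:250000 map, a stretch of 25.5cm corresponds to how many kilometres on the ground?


Real distance = map distance × scale
= 25.5cm × 250000
= 6375000 cm = 63750.0 m
= 63.750 km

63.750 km


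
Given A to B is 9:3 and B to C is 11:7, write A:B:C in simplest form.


Match B: multiply A:B by 11 → 99:33
Multiply B:C by 3 → 33:21
Combined: 99:33:21
GCD = 3
= 33:11:7

33:11:7


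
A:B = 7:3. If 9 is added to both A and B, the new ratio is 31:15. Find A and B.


Let A = 7k, B = 3k.
(7k + 9) / (3k + 9) = 31/15
Cross-multiply: 15(7k + 9) = 31(3k + 9)
105k + 135 = 93k + 279
105k - 93k = 279 - 135
12k = 144
k = 144/12 = 12
A = 7×12 = 84, B = 3×12 = 36
= A = 84, B = 36

A = 84, B = 36


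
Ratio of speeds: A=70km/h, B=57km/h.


Ratio = 70:57
GCD = 1
Simplified = 70:57
Time ratio (same distance) = 57:70
Speed ratio = 70:57

70:57


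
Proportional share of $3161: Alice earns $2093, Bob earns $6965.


Total income = 2093 + 6965 = $9058
Alice: $3161 × 2093/9058 = $730.40
Bob: $3161 × 6965/9058 = $2430.60
= Alice: $730.40, Bob: $2430.60

Alice: $730.40, Bob: $2430.60


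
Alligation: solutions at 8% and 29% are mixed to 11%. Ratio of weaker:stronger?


Let x parts of 8% mix with y parts of 29%.
8x + 29y = 11(x + y)
8x + 29y = 11x + 11y
x(8 - 11) = y(11 - 29)
x/y = (29 - 11)/(11 - 8) = 18/3
Simplify: 6:1
= 6:1

6:1


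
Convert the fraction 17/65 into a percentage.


Percentage = (part / whole) × 100
= (17 / 65) × 100
≈ 26.15%

26.15%


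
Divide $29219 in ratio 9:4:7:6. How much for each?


Total parts = 9 + 4 + 7 + 6 = 26
Part 1: 29219 × 9/26 = 10114.27
Part 2: 29219 × 4/26 = 4495.23
Part 3: 29219 × 7/26 = 7866.65
Part 4: 29219 × 6/26 = 6742.85
= Part 1: $10114.27, Part 2: $4495.23, Part 3: $7866.65, Part 4: $6742.85

Part 1: $10114.27, Part 2: $4495.23, Part 3: $7866.65, Part 4: $6742.85


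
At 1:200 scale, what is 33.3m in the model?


Model size = real / scale
= 33.3 / 200
= 0.1665 m

0.1665 m


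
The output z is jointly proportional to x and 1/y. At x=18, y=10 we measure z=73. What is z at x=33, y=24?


z = k·x/y
Solve for k using the known point: k = z·y/x = 73×10/18 = 730/18 ≈ 40.5556
Now evaluate at x=33, y=24:
z = k × 33 / 24 = (730 × 33) / (18 × 24) = 24090/432
≈ 55.7639

55.7639


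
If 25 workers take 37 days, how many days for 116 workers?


Inverse proportion: x × y = constant
k = 25 × 37 = 925
y₂ = k / 116 = 925 / 116
= 7.97

7.97


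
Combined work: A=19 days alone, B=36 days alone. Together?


Rate of A = 1/19 per day
Rate of B = 1/36 per day
Combined rate = 1/19 + 1/36 = 55/684 ≈ 0.0804 per day
Days = 1 / combined rate = 684/55
≈ 12.44 days

12.44 days


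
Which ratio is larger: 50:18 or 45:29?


50/18 = 2.7778
45/29 = 1.5517
2.7778 > 1.5517, so 50:18 is greater
= 50:18

50:18


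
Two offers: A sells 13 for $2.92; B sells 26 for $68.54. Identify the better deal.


Deal A: $2.92/13 = $0.2246/unit
Deal B: $68.54/26 = $2.6362/unit
A is cheaper per unit
= Deal A

Deal A


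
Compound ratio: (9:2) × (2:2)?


Compound ratio = (9×2) : (2×2)
= 18:4
GCD = 2
= 9:2

9:2


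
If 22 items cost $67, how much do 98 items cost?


Direct proportion: y/x = constant
k = 67/22 ≈ 3.0455
y₂ = k × 98 = 67 × 98 / 22 = 6566/22
≈ 298.45

298.45


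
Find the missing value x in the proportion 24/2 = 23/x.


Cross multiply: 24 × x = 2 × 23
24x = 46
x = 46 / 24
= 1.92

1.92


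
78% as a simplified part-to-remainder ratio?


78% means 78 parts out of 100; remainder = 22
Part : remainder = 78:22
GCD = 2
= 39:11

39:11


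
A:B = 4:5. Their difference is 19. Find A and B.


Let A = 4k, B = 5k.
5k - 4k = 19
1k = 19 → k = 19/1 = 19
A = 4×19 = 76, B = 5×19 = 95
= A = 76, B = 95

A = 76, B = 95


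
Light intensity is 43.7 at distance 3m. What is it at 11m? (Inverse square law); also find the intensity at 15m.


I₁d₁² = I₂d₂²
I at 11m = 43.7 × (3/11)² = 43.7 × 9/121 = 393.3/121 ≈ 3.2504
I at 15m = 43.7 × (3/15)² = 43.7 × 9/225 = 393.3/225 = 1.7480
= 3.2504 and 1.7480

3.2504 and 1.7480


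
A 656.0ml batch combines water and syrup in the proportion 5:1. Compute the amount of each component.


Total parts = 5 + 1 = 6
water: 656.0 × 5/6 = 546.7ml
syrup: 656.0 × 1/6 = 109.3ml
= 546.7ml and 109.3ml

546.7ml and 109.3ml


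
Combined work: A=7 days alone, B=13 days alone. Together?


Rate of A = 1/7 per day
Rate of B = 1/13 per day
Combined rate = 1/7 + 1/13 = 20/91 ≈ 0.2198 per day
Days = 1 / combined rate = 91/20
= 4.55 days

4.55 days


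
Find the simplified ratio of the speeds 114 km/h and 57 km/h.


Ratio = 114:57
GCD = 57
Simplified = 2:1
Time ratio (same distance) = 1:2
Speed ratio = 2:1

2:1


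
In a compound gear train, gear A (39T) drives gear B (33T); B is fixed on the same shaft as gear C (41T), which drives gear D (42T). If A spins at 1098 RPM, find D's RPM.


Stage 1: RPM_B = RPM_A × t_A/t_B = 1098 × 39/33 = 42822/33 ≈ 1297.64
B and C share a shaft → RPM_C = RPM_B
Stage 2: RPM_D = RPM_C × t_C/t_D = RPM_A × (t_A×t_C)/(t_B×t_D)
Overall ratio = (39×41)/(33×42) = 1599/1386
RPM_D = 1098 × 1599/1386 = 1755702/1386
≈ 1266.74 RPM

1266.74 RPM


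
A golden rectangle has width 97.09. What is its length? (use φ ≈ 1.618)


φ = (1 + √5) / 2 ≈ 1.618
Length = width × φ = 97.09 × 1.618 = 157.09162
≈ 157.09

157.09


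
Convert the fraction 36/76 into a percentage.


Percentage = (part / whole) × 100
= (36 / 76) × 100
≈ 47.37%

47.37%


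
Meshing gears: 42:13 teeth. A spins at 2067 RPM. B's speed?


Gear ratio = 42:13 = 42:13
RPM_B = RPM_A × (teeth_A / teeth_B)
= 2067 × (42/13)
= 6678.0 RPM

6678.0 RPM


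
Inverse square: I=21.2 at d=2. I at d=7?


I₁d₁² = I₂d₂²
I₂ = I₁ × (d₁/d₂)²
= 21.2 × (2/7)²
= 21.2 × 4/49
= 84.8/49
≈ 1.7306

1.7306


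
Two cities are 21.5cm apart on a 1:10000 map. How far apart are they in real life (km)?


Real distance = map distance × scale
= 21.5cm × 10000
= 215000 cm = 2150.0 m
= 2.150 km

2.150 km


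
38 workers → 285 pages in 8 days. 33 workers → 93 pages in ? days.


Days ∝ work / workers, so d₂ = d₁ × (m₁/m₂) × (w₂/w₁)
Workers factor (inverse): 38/33 ≈ 1.1515
Work factor (direct): 93/285 ≈ 0.3263
d₂ = 8 × 38/33 × 93/285 = (8 × 38 × 93) / (33 × 285) = 28272/9405
≈ 3.01 days

3.01 days


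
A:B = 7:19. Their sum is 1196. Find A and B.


Let A = 7k, B = 19k.
7k + 19k = 1196
26k = 1196 → k = 1196/26 = 46
A = 7×46 = 322, B = 19×46 = 874
= A = 322, B = 874

A = 322, B = 874


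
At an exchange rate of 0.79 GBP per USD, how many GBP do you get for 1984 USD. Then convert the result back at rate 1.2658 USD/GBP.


Amount × rate = 1984 × 0.79 = 1567.36 GBP
Round-trip: 1567.36 × 1.2658 = 1983.96 USD
= 1567.36 GBP, then 1983.96 USD

1567.36 GBP, then 1983.96 USD


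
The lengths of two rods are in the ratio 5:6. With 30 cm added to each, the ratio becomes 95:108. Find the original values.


Let A = 5k, B = 6k.
(5k + 30) / (6k + 30) = 95/108
Cross-multiply: 108(5k + 30) = 95(6k + 30)
540k + 3240 = 570k + 2850
540k - 570k = 2850 - 3240
-30k = -390
k = -390/-30 = 13
A = 5×13 = 65, B = 6×13 = 78
= A = 65, B = 78

A = 65, B = 78


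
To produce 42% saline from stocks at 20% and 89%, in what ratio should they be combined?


Let x parts of 20% mix with y parts of 89%.
20x + 89y = 42(x + y)
20x + 89y = 42x + 42y
x(20 - 42) = y(42 - 89)
x/y = (89 - 42)/(42 - 20) = 47/22
Simplify: 47:22
= 47:22

47:22


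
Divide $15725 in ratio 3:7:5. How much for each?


Total parts = 3 + 7 + 5 = 15
Part 1: 15725 × 3/15 = 3145.00
Part 2: 15725 × 7/15 = 7338.33
Part 3: 15725 × 5/15 = 5241.67
= Part 1: $3145.00, Part 2: $7338.33, Part 3: $5241.67

Part 1: $3145.00, Part 2: $7338.33, Part 3: $5241.67
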